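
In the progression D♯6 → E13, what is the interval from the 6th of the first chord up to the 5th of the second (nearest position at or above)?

The 6th of D♯6 is B♯; the 5th of E13 is B.
B♯ up to B is 11 semitones, a half step narrower than a perfect octave, so the interval is diminished.

diminished octave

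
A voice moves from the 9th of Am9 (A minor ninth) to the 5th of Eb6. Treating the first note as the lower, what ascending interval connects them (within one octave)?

The 9th of Am9 (A minor ninth) is B; the 5th of Eb6 is Bb.
8 letter names make it an octave; at 11 semitones (a half step narrower than perfect) the quality is diminished.

diminished octave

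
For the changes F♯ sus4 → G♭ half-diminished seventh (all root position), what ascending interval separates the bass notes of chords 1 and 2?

The roots are F♯ and G♭.
2 letter names make it a second; at 0 semitones (a whole step narrower than major) the quality is diminished.

diminished second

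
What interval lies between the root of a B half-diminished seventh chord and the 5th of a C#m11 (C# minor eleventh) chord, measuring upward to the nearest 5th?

major sixth

B half-diminished seventh has B as its root, and C#m11 (C# minor eleventh) has G# as its 5th.
B up to G# spans 6 letter names and 9 semitones — a major sixth.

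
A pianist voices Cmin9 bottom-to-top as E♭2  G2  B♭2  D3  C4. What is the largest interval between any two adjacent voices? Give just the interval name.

Adjacent intervals: E♭2→G2 = major third; G2→B♭2 = minor third; B♭2→D3 = major third; D3→C4 = minor seventh.
The largest is D3 to C4, a minor seventh (10 semitones).

minor seventh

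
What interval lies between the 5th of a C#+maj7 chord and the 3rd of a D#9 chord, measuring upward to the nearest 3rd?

minor seventh

The 5th of C#+maj7 is G##; the 3rd of D#9 is F##.
G## up to F## is 10 semitones, a half step narrower than a major seventh, so the interval is minor.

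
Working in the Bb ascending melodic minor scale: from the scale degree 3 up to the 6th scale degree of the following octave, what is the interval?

augmented eleventh

Bb melodic minor: Bb C Db Eb F G A.
So we need the interval from Db up to G.
Db up to G is 18 semitones, a half step wider than a perfect eleventh, so the interval is augmented.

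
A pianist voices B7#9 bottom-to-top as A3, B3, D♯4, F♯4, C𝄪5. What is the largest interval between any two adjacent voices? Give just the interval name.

augmented fifth

Adjacent intervals: A3→B3 = major second; B3→D♯4 = major third; D♯4→F♯4 = minor third; F♯4→C𝄪5 = augmented fifth.
The largest is F♯4 to C𝄪5, an augmented fifth (8 semitones).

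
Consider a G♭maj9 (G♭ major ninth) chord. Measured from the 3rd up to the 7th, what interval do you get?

G♭maj9 (G♭ major ninth): G♭-B♭-D♭-F-A♭.
That puts B♭ below F.
B♭ up to F spans 5 letter names and 7 semitones — a perfect fifth.

perfect fifth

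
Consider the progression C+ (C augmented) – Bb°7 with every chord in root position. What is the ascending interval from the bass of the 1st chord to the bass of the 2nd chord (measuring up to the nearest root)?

minor seventh

The roots are C and Bb.
C up to Bb is 10 semitones, a half step narrower than a major seventh, so the interval is minor.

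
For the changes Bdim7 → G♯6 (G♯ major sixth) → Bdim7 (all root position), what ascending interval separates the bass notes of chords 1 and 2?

major sixth

The roots are B and G♯.
Counting 6 letters and 9 half steps from B gives a major sixth.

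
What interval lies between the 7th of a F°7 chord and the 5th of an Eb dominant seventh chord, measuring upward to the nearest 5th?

augmented fifth

The 7th of F°7 is Ebb; the 5th of Eb dominant seventh is Bb.
Ebb up to Bb is 8 semitones, a half step wider than a perfect fifth, so the interval is augmented.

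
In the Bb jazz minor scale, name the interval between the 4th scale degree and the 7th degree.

Bb melodic minor: Bb C Db Eb F G A.
The 4th scale degree is Eb and the 7th degree is A.
Eb up to A is 6 semitones, a half step wider than a perfect fourth, so the interval is augmented.

augmented 4th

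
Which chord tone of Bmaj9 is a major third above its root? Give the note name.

D#

Bmaj9 (B major ninth) is spelled B, D#, F#, A#, C#.
The root is B. A major third above B is D#.
D# is the chord's 3rd.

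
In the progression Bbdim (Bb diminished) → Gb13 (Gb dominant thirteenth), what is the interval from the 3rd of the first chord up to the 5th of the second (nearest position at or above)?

The 3rd of Bbdim (Bb diminished) is Db; the 5th of Gb13 (Gb dominant thirteenth) is Db.
Db up to Db spans 1 letter names and 0 semitones — a perfect unison.

perfect 1st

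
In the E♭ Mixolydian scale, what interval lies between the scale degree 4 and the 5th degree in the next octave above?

major 9th

The scale runs E♭ F G A♭ B♭ C D♭.
That puts A♭ below B♭.
From A♭ to B♭ is 14 semitones, exactly the major ninth.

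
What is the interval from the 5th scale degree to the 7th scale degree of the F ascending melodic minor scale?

Spelling the F ascending melodic minor scale: F G Ab Bb C D E.
The 5th scale degree is C and the scale degree 7 is E.
From C to E is 4 semitones, exactly the major third.

major 3rd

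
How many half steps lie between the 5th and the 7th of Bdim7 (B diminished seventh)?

3

Spelling the chord: B, D, F, A♭.
F to A♭ is a minor third: 3 semitones.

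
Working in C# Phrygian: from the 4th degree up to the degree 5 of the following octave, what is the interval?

major ninth

C# phrygian: C# D E F# G# A B.
So we need the interval from F# up to G#.
F# up to G# spans 9 letter names and 14 semitones — a major ninth.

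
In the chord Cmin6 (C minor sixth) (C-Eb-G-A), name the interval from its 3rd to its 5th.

The 3rd is Eb and the 5th is G.
Eb up to G spans 3 letter names and 4 semitones — a major third.

major 3rd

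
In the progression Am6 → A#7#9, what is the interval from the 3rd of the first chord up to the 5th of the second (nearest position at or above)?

A3

The 3rd of Am6 is C; the 5th of A#7#9 is E#.
C up to E# is 5 semitones, a half step wider than a major third, so the interval is augmented.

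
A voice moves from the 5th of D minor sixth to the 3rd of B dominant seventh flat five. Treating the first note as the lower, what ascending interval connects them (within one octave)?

A4

D minor sixth has A as its 5th, and B dominant seventh flat five has D# as its 3rd.
4 letter names make it a fourth; at 6 semitones (a half step wider than perfect) the quality is augmented.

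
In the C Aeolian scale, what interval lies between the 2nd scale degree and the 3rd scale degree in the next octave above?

minor ninth

The scale runs C D Eb F G Ab Bb.
That puts D below Eb.
9 letter names make it a ninth; at 13 semitones (a half step narrower than major) the quality is minor.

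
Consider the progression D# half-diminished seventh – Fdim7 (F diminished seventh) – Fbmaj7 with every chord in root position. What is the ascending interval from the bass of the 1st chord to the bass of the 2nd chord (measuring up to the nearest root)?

The roots are D# and F.
3 letter names make it a third; at 2 semitones (a whole step narrower than major) the quality is diminished.

diminished third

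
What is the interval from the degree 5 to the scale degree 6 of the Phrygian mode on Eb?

The scale runs Eb Fb Gb Ab Bb Cb Db.
Degree 5 = Bb; degree 6 = Cb.
2 letter names make it a second; at 1 semitone (a half step narrower than major) the quality is minor.

m2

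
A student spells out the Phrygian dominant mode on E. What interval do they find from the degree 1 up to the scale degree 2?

The scale runs E F G# A B C D.
That puts E below F.
2 letter names make it a second; at 1 semitone (a half step narrower than major) the quality is minor.

minor second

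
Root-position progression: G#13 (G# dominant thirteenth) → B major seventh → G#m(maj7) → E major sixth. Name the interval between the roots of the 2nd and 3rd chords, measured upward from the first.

The roots are B and G#.
From B to G# is 9 semitones, exactly the major sixth.

major 6th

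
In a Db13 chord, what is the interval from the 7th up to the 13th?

major seventh

Db dominant thirteenth is spelled Db, F, Ab, Cb, Eb, Bb.
That puts Cb below Bb.
Counting 7 letters and 11 half steps from Cb gives a major seventh.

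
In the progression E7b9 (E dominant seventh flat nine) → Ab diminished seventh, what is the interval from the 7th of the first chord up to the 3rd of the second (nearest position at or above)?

E7b9 (E dominant seventh flat nine) has D as its 7th, and Ab diminished seventh has Cb as its 3rd.
D up to Cb is 9 semitones, a whole step narrower than a major seventh, so the interval is diminished.

d7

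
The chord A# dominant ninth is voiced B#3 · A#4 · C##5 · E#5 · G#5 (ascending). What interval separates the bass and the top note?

The outer voices are B#3 and G#5.
B# up to G# is 20 semitones, a half step narrower than a major thirteenth, so the interval is minor.

minor 13th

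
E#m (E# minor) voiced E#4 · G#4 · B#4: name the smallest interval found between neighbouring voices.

Adjacent intervals: E#4→G#4 = minor third; G#4→B#4 = major third.
The smallest is E#4 to G#4, a minor third (3 semitones).

minor third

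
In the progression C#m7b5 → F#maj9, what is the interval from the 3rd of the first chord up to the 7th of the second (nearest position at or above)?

augmented unison

The 3rd of C#m7b5 is E; the 7th of F#maj9 is E#.
E up to E# is 1 semitone, a half step wider than a perfect unison, so the interval is augmented.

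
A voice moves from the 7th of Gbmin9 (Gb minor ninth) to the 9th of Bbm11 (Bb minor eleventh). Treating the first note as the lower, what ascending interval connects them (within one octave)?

augmented fifth

The 7th of Gbmin9 (Gb minor ninth) is Fb; the 9th of Bbm11 (Bb minor eleventh) is C.
From Fb to C: 8 semitones over a fifth = augmented.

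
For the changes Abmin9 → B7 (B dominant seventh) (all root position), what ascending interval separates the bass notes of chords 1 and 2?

augmented second

The roots are Ab and B.
From Ab to B: 3 semitones over a second = augmented.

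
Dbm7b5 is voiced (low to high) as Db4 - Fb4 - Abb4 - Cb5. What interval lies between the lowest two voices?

minor third

Those voices are Db4 and Fb4.
3 letter names make it a third; at 3 semitones (a half step narrower than major) the quality is minor.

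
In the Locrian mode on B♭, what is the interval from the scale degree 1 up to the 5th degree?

diminished fifth

Spelling the Locrian mode on B♭: B♭ C♭ D♭ E♭ F♭ G♭ A♭.
Scale degree 1 = B♭; 5th degree = F♭.
From B♭ to F♭: 6 semitones over a fifth = diminished.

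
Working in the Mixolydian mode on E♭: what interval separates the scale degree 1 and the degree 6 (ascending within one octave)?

major sixth

E♭ mixolydian: E♭ F G A♭ B♭ C D♭.
So we need the interval from E♭ up to C.
Counting 6 letters and 9 half steps from E♭ gives a major sixth.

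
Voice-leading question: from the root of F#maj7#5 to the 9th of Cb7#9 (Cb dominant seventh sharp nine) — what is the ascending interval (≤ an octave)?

m6

F#maj7#5 has F# as its root, and Cb7#9 (Cb dominant seventh sharp nine) has D as its 9th.
6 letter names make it a sixth; at 8 semitones (a half step narrower than major) the quality is minor.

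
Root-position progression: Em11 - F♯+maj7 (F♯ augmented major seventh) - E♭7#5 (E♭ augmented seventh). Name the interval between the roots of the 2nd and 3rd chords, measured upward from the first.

The roots are F♯ and E♭.
F♯ up to E♭ is 9 semitones, a whole step narrower than a major seventh, so the interval is diminished.

diminished 7th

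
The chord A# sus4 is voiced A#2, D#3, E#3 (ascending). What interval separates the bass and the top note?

The outer voices are A#2 and E#3.
Counting 5 letters and 7 half steps from A# gives a perfect fifth.

perfect fifth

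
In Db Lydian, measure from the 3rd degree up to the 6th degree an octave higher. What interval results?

The scale runs Db Eb F G Ab Bb C.
So we need the interval from F up to Bb.
Counting 11 letters and 17 half steps from F gives a perfect eleventh.

perfect eleventh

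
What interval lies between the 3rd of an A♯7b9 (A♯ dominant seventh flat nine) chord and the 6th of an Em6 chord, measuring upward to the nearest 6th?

The 3rd of A♯7b9 (A♯ dominant seventh flat nine) is C𝄪; the 6th of Em6 is C♯.
From C𝄪 to C♯: 11 semitones over an octave = diminished.

diminished octave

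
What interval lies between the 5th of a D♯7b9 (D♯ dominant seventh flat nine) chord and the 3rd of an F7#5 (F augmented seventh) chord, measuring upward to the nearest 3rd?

diminished 8th

The 5th of D♯7b9 (D♯ dominant seventh flat nine) is A♯; the 3rd of F7#5 (F augmented seventh) is A.
From A♯ to A: 11 semitones over an octave = diminished.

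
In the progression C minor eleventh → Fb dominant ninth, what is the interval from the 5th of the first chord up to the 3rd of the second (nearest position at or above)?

minor 2nd

The 5th of C minor eleventh is G; the 3rd of Fb dominant ninth is Ab.
G up to Ab is 1 semitone, a half step narrower than a major second, so the interval is minor.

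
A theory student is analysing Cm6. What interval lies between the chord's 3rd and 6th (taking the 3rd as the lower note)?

augmented fourth

Spelling the chord: C-Eb-G-A.
So we need the interval from Eb up to A.
4 letter names make it a fourth; at 6 semitones (a half step wider than perfect) the quality is augmented.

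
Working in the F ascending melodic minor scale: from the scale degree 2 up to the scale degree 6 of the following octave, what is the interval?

perfect twelfth

Spelling the F ascending melodic minor scale: F G A♭ B♭ C D E.
Scale degree 2 = G; 6th scale degree (up an octave) = D.
Counting 12 letters and 19 half steps from G gives a perfect twelfth.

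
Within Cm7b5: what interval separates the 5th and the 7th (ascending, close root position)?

major third

Cm7b5 (C half-diminished seventh): C-E♭-G♭-B♭.
5th = G♭; 7th = B♭.
Counting 3 letters and 4 half steps from G♭ gives a major third.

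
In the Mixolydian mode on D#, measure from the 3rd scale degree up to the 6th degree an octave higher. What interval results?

perfect 11th

The scale runs D# E# F## G# A# B# C#.
3rd scale degree = F##; 6th degree (up an octave) = B#.
F## up to B# spans 11 letter names and 17 semitones — a perfect eleventh.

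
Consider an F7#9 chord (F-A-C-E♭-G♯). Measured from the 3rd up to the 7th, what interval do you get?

3rd = A; 7th = E♭.
From A to E♭: 6 semitones over a fifth = diminished.
This 3–7 tritone is the characteristic tension at the heart of the dominant sound.

diminished fifth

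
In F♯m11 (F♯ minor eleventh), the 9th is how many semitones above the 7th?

The chord tones of F♯ minor eleventh are F♯-A-C♯-E-G♯-B.
E to G♯ is a major third: 4 semitones.

4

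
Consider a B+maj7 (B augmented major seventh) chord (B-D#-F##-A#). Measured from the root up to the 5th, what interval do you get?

So we need the interval from B up to F##.
5 letter names make it a fifth; at 8 semitones (a half step wider than perfect) the quality is augmented.

augmented fifth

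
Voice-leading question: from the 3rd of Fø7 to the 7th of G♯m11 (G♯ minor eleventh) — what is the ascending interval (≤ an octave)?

The 3rd of Fø7 is A♭; the 7th of G♯m11 (G♯ minor eleventh) is F♯.
From A♭ to F♯: 10 semitones over a sixth = augmented.

augmented sixth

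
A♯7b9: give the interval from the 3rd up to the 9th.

diminished seventh

The chord tones of A♯7b9 (A♯ dominant seventh flat nine) are A♯ C𝄪 E♯ G♯ B.
That puts C𝄪 below B.
7 letter names make it a seventh; at 9 semitones (a whole step narrower than major) the quality is diminished.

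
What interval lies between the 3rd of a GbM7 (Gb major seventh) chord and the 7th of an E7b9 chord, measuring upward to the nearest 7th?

major third

The 3rd of GbM7 (Gb major seventh) is Bb; the 7th of E7b9 is D.
Counting 3 letters and 4 half steps from Bb gives a major third.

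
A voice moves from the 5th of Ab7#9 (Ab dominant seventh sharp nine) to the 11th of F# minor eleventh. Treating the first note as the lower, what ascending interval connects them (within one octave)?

augmented fifth

Ab7#9 (Ab dominant seventh sharp nine) has Eb as its 5th, and F# minor eleventh has B as its 11th.
Eb up to B is 8 semitones, a half step wider than a perfect fifth, so the interval is augmented.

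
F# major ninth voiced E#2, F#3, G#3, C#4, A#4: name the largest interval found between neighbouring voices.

Adjacent intervals: E#2→F#3 = minor ninth; F#3→G#3 = major second; G#3→C#4 = perfect fourth; C#4→A#4 = major sixth.
The largest is E#2 to F#3, a minor ninth (13 semitones).

minor ninth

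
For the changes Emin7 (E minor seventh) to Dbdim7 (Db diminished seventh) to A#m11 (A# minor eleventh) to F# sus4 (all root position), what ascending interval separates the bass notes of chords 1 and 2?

The roots are E and Db.
From E to Db: 9 semitones over a seventh = diminished.

diminished seventh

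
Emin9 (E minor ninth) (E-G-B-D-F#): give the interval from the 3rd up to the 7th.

3rd = G; 7th = D.
Counting 5 letters and 7 half steps from G gives a perfect fifth.

perfect 5th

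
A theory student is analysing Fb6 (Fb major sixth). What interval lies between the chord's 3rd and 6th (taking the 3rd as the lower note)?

perfect fourth

Spelling the chord: Fb, Ab, Cb, Db.
That puts Ab below Db.
Counting 4 letters and 5 half steps from Ab gives a perfect fourth.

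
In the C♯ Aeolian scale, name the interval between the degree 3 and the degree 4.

major 2nd

Spelling the C♯ Aeolian scale: C♯ D♯ E F♯ G♯ A B.
So we need the interval from E up to F♯.
E up to F♯ spans 2 letter names and 2 semitones — a major second.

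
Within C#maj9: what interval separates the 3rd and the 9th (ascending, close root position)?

m7

Spelling the chord: C#, E#, G#, B#, D#.
So we need the interval from E# up to D#.
From E# to D#: 10 semitones over a seventh = minor.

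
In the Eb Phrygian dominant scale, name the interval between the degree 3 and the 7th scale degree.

diminished 5th

Eb phrygian dominant: Eb Fb G Ab Bb Cb Db.
The degree 3 is G and the 7th degree is Db.
5 letter names make it a fifth; at 6 semitones (a half step narrower than perfect) the quality is diminished.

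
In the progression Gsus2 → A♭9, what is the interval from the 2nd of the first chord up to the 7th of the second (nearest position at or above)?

d7

Gsus2 has A as its 2nd, and A♭9 has G♭ as its 7th.
7 letter names make it a seventh; at 9 semitones (a whole step narrower than major) the quality is diminished.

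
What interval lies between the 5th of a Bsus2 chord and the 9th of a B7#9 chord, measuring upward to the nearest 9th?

The 5th of Bsus2 is F#; the 9th of B7#9 is C##.
From F# to C##: 8 semitones over a fifth = augmented.

augmented fifth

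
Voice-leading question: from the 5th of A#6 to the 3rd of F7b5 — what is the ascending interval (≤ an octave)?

A#6 has E# as its 5th, and F7b5 has A as its 3rd.
E# up to A is 4 semitones, a half step narrower than a perfect fourth, so the interval is diminished.

d4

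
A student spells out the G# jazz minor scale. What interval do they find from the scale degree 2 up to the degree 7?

major sixth

The scale runs G# A# B C# D# E# F##.
Scale degree 2 = A#; degree 7 = F##.
From A# to F## is 9 semitones, exactly the major sixth.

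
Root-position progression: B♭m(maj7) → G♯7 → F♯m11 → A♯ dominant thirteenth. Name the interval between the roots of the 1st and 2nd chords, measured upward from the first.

The roots are B♭ and G♯.
B♭ up to G♯ is 10 semitones, a half step wider than a major sixth, so the interval is augmented.

augmented 6th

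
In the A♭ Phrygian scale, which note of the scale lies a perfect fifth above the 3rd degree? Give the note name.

Gb

The scale is A♭ B𝄫 C♭ D♭ E♭ F♭ G♭.
The 3rd degree is C♭; a perfect fifth above that is G♭ — scale degree 7.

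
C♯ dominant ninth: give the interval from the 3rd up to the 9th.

The chord tones of C♯9 are C♯ E♯ G♯ B D♯.
3rd = E♯; 9th = D♯.
E♯ up to D♯ is 10 semitones, a half step narrower than a major seventh, so the interval is minor.

m7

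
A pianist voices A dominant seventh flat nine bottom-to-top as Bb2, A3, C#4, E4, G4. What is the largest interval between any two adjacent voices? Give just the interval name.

Adjacent intervals: Bb2→A3 = major seventh; A3→C#4 = major third; C#4→E4 = minor third; E4→G4 = minor third.
The largest is Bb2 to A3, a major seventh (11 semitones).

major seventh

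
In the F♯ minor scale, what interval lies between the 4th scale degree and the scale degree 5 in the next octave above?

Spelling the F♯ minor scale: F♯ G♯ A B C♯ D E.
The 4th scale degree is B and the degree 5 (up an octave) is C♯.
Counting 9 letters and 14 half steps from B gives a major ninth.

major ninth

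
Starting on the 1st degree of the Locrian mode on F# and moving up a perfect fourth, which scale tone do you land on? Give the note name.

The scale is F# G A B C D E.
The 1st degree is F#; a perfect fourth above that is B — scale degree 4.

B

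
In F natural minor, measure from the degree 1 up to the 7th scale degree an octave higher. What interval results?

F natural minor: F G Ab Bb C Db Eb.
Degree 1 = F; scale degree 7 (up an octave) = Eb.
14 letter names make it a fourteenth; at 22 semitones (a half step narrower than major) the quality is minor.

minor fourteenth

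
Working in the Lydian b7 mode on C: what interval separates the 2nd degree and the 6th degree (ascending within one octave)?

P5

Spelling the Lydian b7 mode on C: C D E F# G A Bb.
The 2nd degree is D and the 6th scale degree is A.
D up to A spans 5 letter names and 7 semitones — a perfect fifth.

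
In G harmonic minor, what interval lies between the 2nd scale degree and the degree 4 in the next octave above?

minor tenth

G harmonic minor: G A Bb C D Eb F#.
That puts A below C.
A up to C is 15 semitones, a half step narrower than a major tenth, so the interval is minor.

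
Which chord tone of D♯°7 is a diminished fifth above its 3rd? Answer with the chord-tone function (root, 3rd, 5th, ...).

7th

D♯ diminished seventh is spelled D♯ F♯ A C.
The 3rd is F♯. A diminished fifth above F♯ is C.
C is the chord's 7th.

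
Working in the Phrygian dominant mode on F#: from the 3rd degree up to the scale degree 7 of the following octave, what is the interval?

diminished twelfth

Spelling the Phrygian dominant mode on F#: F# G A# B C# D E.
That puts A# below E.
A# up to E is 18 semitones, a half step narrower than a perfect twelfth, so the interval is diminished.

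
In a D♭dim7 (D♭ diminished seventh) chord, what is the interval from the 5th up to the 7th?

The chord tones of D♭°7 are D♭–F♭–A𝄫–C𝄫.
The 5th is A𝄫 and the 7th is C𝄫.
3 letter names make it a third; at 3 semitones (a half step narrower than major) the quality is minor.

minor third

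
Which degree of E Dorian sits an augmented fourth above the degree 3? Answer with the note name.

The scale is E F# G A B C# D.
The degree 3 is G; an augmented fourth above that is C# — scale degree 6.

C#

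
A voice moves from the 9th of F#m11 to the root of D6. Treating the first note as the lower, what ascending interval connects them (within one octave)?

F#m11 has G# as its 9th, and D6 has D as its root.
G# up to D is 6 semitones, a half step narrower than a perfect fifth, so the interval is diminished.

diminished fifth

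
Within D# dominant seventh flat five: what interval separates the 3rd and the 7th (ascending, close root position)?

diminished 5th

D#7b5: D#–F##–A–C#.
That puts F## below C#.
F## up to C# is 6 semitones, a half step narrower than a perfect fifth, so the interval is diminished.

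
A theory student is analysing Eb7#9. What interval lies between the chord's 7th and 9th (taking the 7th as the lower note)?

augmented third

Eb dominant seventh sharp nine is spelled Eb-G-Bb-Db-F#.
7th = Db; 9th = F#.
From Db to F#: 5 semitones over a third = augmented.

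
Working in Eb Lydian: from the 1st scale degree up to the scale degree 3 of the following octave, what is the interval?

M10

Spelling Eb Lydian: Eb F G A Bb C D.
That puts Eb below G.
From Eb to G is 16 semitones, exactly the major tenth.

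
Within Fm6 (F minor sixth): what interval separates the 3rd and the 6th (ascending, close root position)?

augmented fourth

Fm6 (F minor sixth): F, A♭, C, D.
So we need the interval from A♭ up to D.
A♭ up to D is 6 semitones, a half step wider than a perfect fourth, so the interval is augmented.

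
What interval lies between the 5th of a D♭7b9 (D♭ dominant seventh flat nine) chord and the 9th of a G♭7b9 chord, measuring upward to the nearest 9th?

The 5th of D♭7b9 (D♭ dominant seventh flat nine) is A♭; the 9th of G♭7b9 is A𝄫.
A♭ up to A𝄫 is 11 semitones, a half step narrower than a perfect octave, so the interval is diminished.

d8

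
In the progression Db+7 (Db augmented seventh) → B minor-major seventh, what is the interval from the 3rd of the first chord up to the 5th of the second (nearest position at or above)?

Db+7 (Db augmented seventh) has F as its 3rd, and B minor-major seventh has F# as its 5th.
F up to F# is 1 semitone, a half step wider than a perfect unison, so the interval is augmented.

augmented 1st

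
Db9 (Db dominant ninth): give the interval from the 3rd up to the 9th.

minor seventh

The chord tones of Db9 are Db F Ab Cb Eb.
The 3rd is F and the 9th is Eb.
From F to Eb: 10 semitones over a seventh = minor.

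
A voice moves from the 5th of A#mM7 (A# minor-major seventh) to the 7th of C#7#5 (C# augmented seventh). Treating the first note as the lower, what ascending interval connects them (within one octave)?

The 5th of A#mM7 (A# minor-major seventh) is E#; the 7th of C#7#5 (C# augmented seventh) is B.
From E# to B: 6 semitones over a fifth = diminished.

diminished fifth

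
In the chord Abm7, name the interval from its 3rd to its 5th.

major 3rd

The chord tones of Abm7 (Ab minor seventh) are Ab–Cb–Eb–Gb.
So we need the interval from Cb up to Eb.
Cb up to Eb spans 3 letter names and 4 semitones — a major third.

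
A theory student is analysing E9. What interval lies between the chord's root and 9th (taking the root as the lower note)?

major ninth

E9 (E dominant ninth) is spelled E G♯ B D F♯.
Root = E; 9th = F♯.
From E to F♯ is 14 semitones, exactly the major ninth.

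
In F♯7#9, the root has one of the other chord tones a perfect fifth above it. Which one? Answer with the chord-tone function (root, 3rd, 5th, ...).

F♯7#9 is spelled F♯–A♯–C♯–E–G𝄪.
The root is F♯. A perfect fifth above F♯ is C♯.
C♯ is the chord's 5th.

5th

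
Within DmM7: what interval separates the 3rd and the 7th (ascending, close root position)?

The chord tones of Dm(maj7) are D-F-A-C♯.
3rd = F; 7th = C♯.
5 letter names make it a fifth; at 8 semitones (a half step wider than perfect) the quality is augmented.

augmented fifth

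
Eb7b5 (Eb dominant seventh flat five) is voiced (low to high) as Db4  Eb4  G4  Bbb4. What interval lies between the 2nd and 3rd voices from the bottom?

Those voices are Eb4 and G4.
Counting 3 letters and 4 half steps from Eb gives a major third.

M3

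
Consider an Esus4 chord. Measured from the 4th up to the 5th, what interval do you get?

The chord tones of E sus4 are E-A-B.
That puts A below B.
From A to B is 2 semitones, exactly the major second.

M2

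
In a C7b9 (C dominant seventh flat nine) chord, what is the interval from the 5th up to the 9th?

diminished fifth

C7b9 (C dominant seventh flat nine): C, E, G, B♭, D♭.
5th = G; 9th = D♭.
From G to D♭: 6 semitones over a fifth = diminished.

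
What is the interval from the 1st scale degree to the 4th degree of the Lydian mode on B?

augmented fourth

Spelling the Lydian mode on B: B C♯ D♯ E♯ F♯ G♯ A♯.
So we need the interval from B up to E♯.
4 letter names make it a fourth; at 6 semitones (a half step wider than perfect) the quality is augmented.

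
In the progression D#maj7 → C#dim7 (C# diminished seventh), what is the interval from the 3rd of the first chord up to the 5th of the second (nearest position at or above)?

D#maj7 has F## as its 3rd, and C#dim7 (C# diminished seventh) has G as its 5th.
2 letter names make it a second; at 0 semitones (a whole step narrower than major) the quality is diminished.

diminished second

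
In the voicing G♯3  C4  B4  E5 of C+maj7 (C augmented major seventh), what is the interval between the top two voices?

Those voices are B4 and E5.
From B to E is 5 semitones, exactly the perfect fourth.

perfect fourth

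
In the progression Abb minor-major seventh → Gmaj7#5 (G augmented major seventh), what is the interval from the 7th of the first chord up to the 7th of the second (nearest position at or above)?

A7

The 7th of Abb minor-major seventh is Gb; the 7th of Gmaj7#5 (G augmented major seventh) is F#.
From Gb to F#: 12 semitones over a seventh = augmented.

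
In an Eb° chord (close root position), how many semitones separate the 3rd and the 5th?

Ebdim (Eb diminished): Eb–Gb–Bbb.
Gb to Bbb is a minor third: 3 semitones.

3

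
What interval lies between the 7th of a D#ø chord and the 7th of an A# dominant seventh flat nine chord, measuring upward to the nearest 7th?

The 7th of D#ø is C#; the 7th of A# dominant seventh flat nine is G#.
C# up to G# spans 5 letter names and 7 semitones — a perfect fifth.

perfect 5th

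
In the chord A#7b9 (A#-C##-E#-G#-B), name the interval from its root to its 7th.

So we need the interval from A# up to G#.
7 letter names make it a seventh; at 10 semitones (a half step narrower than major) the quality is minor.

m7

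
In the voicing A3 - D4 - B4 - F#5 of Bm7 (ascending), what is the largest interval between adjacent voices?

major sixth

Adjacent intervals: A3→D4 = perfect fourth; D4→B4 = major sixth; B4→F#5 = perfect fifth.
The largest is D4 to B4, a major sixth (9 semitones).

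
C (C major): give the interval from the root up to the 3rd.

Spelling the chord: C E G.
Root = C; 3rd = E.
From C to E is 4 semitones, exactly the major third.

major third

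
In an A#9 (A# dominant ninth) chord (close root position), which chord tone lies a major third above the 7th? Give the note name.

The chord tones of A# dominant ninth are A#-C##-E#-G#-B#.
The 7th is G#. A major third above G# is B#.
B# is the chord's 9th.

B#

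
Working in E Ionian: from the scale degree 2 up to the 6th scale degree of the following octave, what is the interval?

Spelling E Ionian: E F♯ G♯ A B C♯ D♯.
The scale degree 2 is F♯ and the 6th scale degree (up an octave) is C♯.
Counting 12 letters and 19 half steps from F♯ gives a perfect twelfth.

perfect 12th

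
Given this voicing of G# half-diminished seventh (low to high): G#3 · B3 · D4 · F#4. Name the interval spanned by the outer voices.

The outer voices are G#3 and F#4.
From G# to F#: 10 semitones over a seventh = minor.

minor 7th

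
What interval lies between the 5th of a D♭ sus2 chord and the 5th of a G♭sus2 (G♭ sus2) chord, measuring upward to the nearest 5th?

perfect fourth

D♭ sus2 has A♭ as its 5th, and G♭sus2 (G♭ sus2) has D♭ as its 5th.
A♭ up to D♭ spans 4 letter names and 5 semitones — a perfect fourth.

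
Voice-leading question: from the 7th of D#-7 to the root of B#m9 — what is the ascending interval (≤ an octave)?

major seventh

D#-7 has C# as its 7th, and B#m9 has B# as its root.
From C# to B# is 11 semitones, exactly the major seventh.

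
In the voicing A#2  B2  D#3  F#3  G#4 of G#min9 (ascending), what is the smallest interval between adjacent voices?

Adjacent intervals: A#2→B2 = minor second; B2→D#3 = major third; D#3→F#3 = minor third; F#3→G#4 = major ninth.
The smallest is A#2 to B2, a minor second (1 semitone).

minor 2nd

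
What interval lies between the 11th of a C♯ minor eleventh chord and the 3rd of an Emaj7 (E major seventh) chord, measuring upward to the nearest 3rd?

The 11th of C♯ minor eleventh is F♯; the 3rd of Emaj7 (E major seventh) is G♯.
F♯ up to G♯ spans 2 letter names and 2 semitones — a major second.

major 2nd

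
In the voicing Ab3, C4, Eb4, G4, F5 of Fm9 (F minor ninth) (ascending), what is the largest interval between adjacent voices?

minor seventh

Adjacent intervals: Ab3→C4 = major third; C4→Eb4 = minor third; Eb4→G4 = major third; G4→F5 = minor seventh.
The largest is G4 to F5, a minor seventh (10 semitones).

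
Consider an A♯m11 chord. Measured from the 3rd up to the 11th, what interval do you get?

major ninth

A♯m11 (A♯ minor eleventh): A♯, C♯, E♯, G♯, B♯, D♯.
The 3rd is C♯ and the 11th is D♯.
Counting 9 letters and 14 half steps from C♯ gives a major ninth.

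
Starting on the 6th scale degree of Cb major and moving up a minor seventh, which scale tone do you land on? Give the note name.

Gb

The scale is Cb Db Eb Fb Gb Ab Bb.
The 6th scale degree is Ab; a minor seventh above that is Gb — scale degree 5.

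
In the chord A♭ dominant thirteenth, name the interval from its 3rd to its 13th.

A♭13: A♭-C-E♭-G♭-B♭-F.
So we need the interval from C up to F.
From C to F is 17 semitones, exactly the perfect eleventh.

perfect eleventh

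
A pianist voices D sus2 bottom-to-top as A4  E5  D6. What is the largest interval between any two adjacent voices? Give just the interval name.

minor seventh

Adjacent intervals: A4→E5 = perfect fifth; E5→D6 = minor seventh.
The largest is E5 to D6, a minor seventh (10 semitones).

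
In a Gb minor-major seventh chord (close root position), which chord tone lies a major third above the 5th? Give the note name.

Spelling the chord: Gb, Bbb, Db, F.
The 5th is Db. A major third above Db is F.
F is the chord's 7th.

F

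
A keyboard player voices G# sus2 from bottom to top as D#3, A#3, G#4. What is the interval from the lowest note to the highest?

P11

The outer voices are D#3 and G#4.
Counting 11 letters and 17 half steps from D# gives a perfect eleventh.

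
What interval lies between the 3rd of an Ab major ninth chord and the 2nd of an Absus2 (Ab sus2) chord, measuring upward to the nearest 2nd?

Ab major ninth has C as its 3rd, and Absus2 (Ab sus2) has Bb as its 2nd.
From C to Bb: 10 semitones over a seventh = minor.

minor seventh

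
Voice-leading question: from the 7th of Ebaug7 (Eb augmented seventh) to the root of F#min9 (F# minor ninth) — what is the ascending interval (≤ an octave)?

The 7th of Ebaug7 (Eb augmented seventh) is Db; the root of F#min9 (F# minor ninth) is F#.
From Db to F#: 5 semitones over a third = augmented.

augmented third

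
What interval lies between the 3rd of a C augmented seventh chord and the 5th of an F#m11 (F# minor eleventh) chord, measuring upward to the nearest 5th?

The 3rd of C augmented seventh is E; the 5th of F#m11 (F# minor eleventh) is C#.
E up to C# spans 6 letter names and 9 semitones — a major sixth.

major sixth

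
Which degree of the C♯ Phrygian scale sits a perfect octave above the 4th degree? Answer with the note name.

F#

The scale is C♯ D E F♯ G♯ A B.
The 4th degree is F♯; a perfect octave above that is F♯ — scale degree 4.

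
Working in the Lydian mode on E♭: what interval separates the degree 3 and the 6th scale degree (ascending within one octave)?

P4

The scale runs E♭ F G A B♭ C D.
So we need the interval from G up to C.
G up to C spans 4 letter names and 5 semitones — a perfect fourth.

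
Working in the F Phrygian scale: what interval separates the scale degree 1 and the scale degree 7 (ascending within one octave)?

Spelling the F Phrygian scale: F Gb Ab Bb C Db Eb.
So we need the interval from F up to Eb.
From F to Eb: 10 semitones over a seventh = minor.

minor seventh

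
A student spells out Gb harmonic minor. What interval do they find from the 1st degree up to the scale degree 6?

Spelling Gb harmonic minor: Gb Ab Bbb Cb Db Ebb F.
So we need the interval from Gb up to Ebb.
From Gb to Ebb: 8 semitones over a sixth = minor.

minor sixth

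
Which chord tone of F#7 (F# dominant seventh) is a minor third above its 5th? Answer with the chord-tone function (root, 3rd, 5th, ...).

7th

F#7 (F# dominant seventh): F#-A#-C#-E.
The 5th is C#. A minor third above C# is E.
E is the chord's 7th.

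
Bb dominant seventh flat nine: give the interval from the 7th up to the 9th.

Spelling the chord: Bb–D–F–Ab–Cb.
So we need the interval from Ab up to Cb.
From Ab to Cb: 3 semitones over a third = minor.

minor third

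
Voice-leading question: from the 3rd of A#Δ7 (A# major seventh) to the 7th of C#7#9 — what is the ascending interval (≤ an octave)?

diminished seventh

A#Δ7 (A# major seventh) has C## as its 3rd, and C#7#9 has B as its 7th.
C## up to B is 9 semitones, a whole step narrower than a major seventh, so the interval is diminished.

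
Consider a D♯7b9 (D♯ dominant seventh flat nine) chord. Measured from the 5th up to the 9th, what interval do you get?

Spelling the chord: D♯-F𝄪-A♯-C♯-E.
That puts A♯ below E.
5 letter names make it a fifth; at 6 semitones (a half step narrower than perfect) the quality is diminished.

diminished fifth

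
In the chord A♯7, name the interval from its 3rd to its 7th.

diminished fifth

A♯7 (A♯ dominant seventh): A♯–C𝄪–E♯–G♯.
So we need the interval from C𝄪 up to G♯.
5 letter names make it a fifth; at 6 semitones (a half step narrower than perfect) the quality is diminished.
That tritone between 3rd and 7th is what gives the dominant seventh its pull toward resolution.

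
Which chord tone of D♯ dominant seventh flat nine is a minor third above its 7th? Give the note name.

D♯7b9 is spelled D♯ F𝄪 A♯ C♯ E.
The 7th is C♯. A minor third above C♯ is E.
E is the chord's 9th.

E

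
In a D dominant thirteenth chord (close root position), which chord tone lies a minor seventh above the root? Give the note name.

C

Spelling the chord: D-F♯-A-C-E-B.
The root is D. A minor seventh above D is C.
C is the chord's 7th.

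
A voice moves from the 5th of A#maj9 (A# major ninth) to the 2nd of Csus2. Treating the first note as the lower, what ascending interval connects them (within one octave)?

diminished seventh

The 5th of A#maj9 (A# major ninth) is E#; the 2nd of Csus2 is D.
From E# to D: 9 semitones over a seventh = diminished.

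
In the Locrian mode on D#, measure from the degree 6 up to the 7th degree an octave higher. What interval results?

Spelling the Locrian mode on D#: D# E F# G# A B C#.
Degree 6 = B; 7th scale degree (up an octave) = C#.
Counting 9 letters and 14 half steps from B gives a major ninth.

major ninth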